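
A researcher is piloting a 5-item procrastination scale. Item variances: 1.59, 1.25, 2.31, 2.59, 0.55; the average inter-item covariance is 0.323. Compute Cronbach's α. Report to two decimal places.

ΣVar(i) = 1.59 + 1.25 + 2.31 + 2.59 + 0.55 = 8.29
Sum of the 10 distinct covariances = 10 × 0.323 = 3.230
σ²_T = ΣVar(i) + 2·Σcov = 8.29 + 2 × 3.230 = 14.750
α = (5/4)·(1 − 8.29/14.750) = 0.55

α = 0.55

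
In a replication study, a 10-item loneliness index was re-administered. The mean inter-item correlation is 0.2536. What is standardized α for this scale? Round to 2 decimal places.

Standardized α = k·r̄ / (1 + (k−1)·r̄) = 10 × 0.2536 / (1 + 9 × 0.2536)
  = 2.5360 / 3.2824 = 0.77

standardized α = 0.77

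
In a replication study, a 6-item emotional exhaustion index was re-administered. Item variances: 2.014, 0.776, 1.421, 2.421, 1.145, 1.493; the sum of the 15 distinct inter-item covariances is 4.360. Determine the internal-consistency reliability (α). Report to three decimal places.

α = 0.582

ΣVar(i) = 2.014 + 0.776 + 1.421 + 2.421 + 1.145 + 1.493 = 9.270
Sum of distinct covariances = 4.360
total variance = ΣVar(i) + 2·Σcov = 9.270 + 2 × 4.360 = 17.990
α = (6/5)·(1 − 9.270/17.990) = 0.582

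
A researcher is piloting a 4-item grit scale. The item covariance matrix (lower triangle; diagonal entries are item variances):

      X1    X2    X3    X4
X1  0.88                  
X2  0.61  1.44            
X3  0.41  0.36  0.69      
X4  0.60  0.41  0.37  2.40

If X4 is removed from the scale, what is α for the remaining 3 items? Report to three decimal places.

Remaining items: X1, X2, X3 (k = 3).
Σσᵢ² = 0.88 + 1.44 + 0.69 = 3.01
σ²_total = 3.01 + 2 × 1.38 = 5.77
α (item deleted) = (3/2)·(1 − 3.01/5.77) = 0.718

α = 0.718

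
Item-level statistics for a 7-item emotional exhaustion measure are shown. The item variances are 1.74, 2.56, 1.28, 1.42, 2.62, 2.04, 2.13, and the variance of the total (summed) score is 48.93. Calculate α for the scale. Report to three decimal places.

ΣVar(i) = 1.74 + 2.56 + 1.28 + 1.42 + 2.62 + 2.04 + 2.13 = 13.79
α = (k/(k−1))·(1 − ΣVar(i)/Var(T)) = (7/6)·(1 − 13.79/48.93) = 0.838

α = 0.838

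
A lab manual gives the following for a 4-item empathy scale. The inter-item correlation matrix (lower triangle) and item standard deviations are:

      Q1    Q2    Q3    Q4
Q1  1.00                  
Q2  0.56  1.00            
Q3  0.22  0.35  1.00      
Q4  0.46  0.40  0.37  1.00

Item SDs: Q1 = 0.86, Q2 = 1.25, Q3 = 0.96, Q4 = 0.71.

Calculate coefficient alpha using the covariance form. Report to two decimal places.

Σσ²ᵢ = 0.86² + 1.25² + 0.96² + 0.71² = 3.7278
Covariances σ_ij = r_ij · s_i · s_j:
  σ(Q1,Q2) = 0.56 × 0.86 × 1.25 = 0.6020
  σ(Q1,Q3) = 0.22 × 0.86 × 0.96 = 0.1816
  σ(Q1,Q4) = 0.46 × 0.86 × 0.71 = 0.2809
  σ(Q2,Q3) = 0.35 × 1.25 × 0.96 = 0.4200
  σ(Q2,Q4) = 0.40 × 1.25 × 0.71 = 0.3550
  σ(Q3,Q4) = 0.37 × 0.96 × 0.71 = 0.2522
σ²_T = Σσ²ᵢ + 2·Σσ_ij = 3.7278 + 2 × 2.0917 = 7.9112
α = (4/3)·(1 − 3.7278/7.9112) = 0.71

coefficient alpha = 0.71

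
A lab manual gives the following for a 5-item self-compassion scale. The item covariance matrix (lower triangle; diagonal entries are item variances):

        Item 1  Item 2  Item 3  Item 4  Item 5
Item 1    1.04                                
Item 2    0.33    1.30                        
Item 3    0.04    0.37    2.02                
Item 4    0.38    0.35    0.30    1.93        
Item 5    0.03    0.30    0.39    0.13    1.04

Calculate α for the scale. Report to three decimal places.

α = 0.521

Σσ²ᵢ = 1.04 + 1.30 + 2.02 + 1.93 + 1.04 = 7.33
Sum of the distinct covariances = 2.62
σ²_T = 7.33 + 2 × 2.62 = 12.57
α = (k/(k−1))·(1 − Σσ²ᵢ/σ²_T) = (5/4)·(1 − 7.33/12.57) = 0.521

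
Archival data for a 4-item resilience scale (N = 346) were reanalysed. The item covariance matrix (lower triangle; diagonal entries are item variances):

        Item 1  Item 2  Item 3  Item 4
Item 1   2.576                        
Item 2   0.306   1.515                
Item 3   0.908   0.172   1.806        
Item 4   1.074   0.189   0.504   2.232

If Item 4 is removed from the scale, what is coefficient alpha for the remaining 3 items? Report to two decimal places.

α = 0.48

Remaining items: Item 1, Item 2, Item 3 (k = 3).
ΣVar(i) = 2.576 + 1.515 + 1.806 = 5.897
Var(T) = 5.897 + 2 × 1.386 = 8.669
α (item deleted) = (3/2)·(1 − 5.897/8.669) = 0.48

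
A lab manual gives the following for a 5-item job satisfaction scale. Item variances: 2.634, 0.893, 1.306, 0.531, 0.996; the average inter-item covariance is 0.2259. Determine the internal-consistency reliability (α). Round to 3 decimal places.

α = 0.519

sum of item variances = 2.634 + 0.893 + 1.306 + 0.531 + 0.996 = 6.360
Sum of the 10 distinct covariances = 10 × 0.2259 = 2.2590
σ²_total = sum of item variances + 2·Σcov = 6.360 + 2 × 2.2590 = 10.8780
α = (5/4)·(1 − 6.360/10.8780) = 0.519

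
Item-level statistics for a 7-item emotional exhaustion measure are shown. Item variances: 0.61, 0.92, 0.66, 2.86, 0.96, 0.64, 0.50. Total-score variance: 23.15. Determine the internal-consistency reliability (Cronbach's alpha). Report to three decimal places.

ΣVar(i) = 0.61 + 0.92 + 0.66 + 2.86 + 0.96 + 0.64 + 0.50 = 7.15
α = (k/(k−1))·(1 − ΣVar(i)/σ²_T) = (7/6)·(1 − 7.15/23.15) = 0.806

Cronbach's alpha = 0.806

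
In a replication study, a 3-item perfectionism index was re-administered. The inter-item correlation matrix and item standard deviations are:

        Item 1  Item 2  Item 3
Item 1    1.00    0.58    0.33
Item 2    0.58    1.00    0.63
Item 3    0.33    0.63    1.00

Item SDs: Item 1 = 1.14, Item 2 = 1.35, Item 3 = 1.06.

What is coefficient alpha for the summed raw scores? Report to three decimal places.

Σσ²ᵢ = 1.14² + 1.35² + 1.06² = 4.2457
Covariances σ_ij = r_ij · s_i · s_j:
  σ(Item 1,Item 2) = 0.58 × 1.14 × 1.35 = 0.8926
  σ(Item 1,Item 3) = 0.33 × 1.14 × 1.06 = 0.3988
  σ(Item 2,Item 3) = 0.63 × 1.35 × 1.06 = 0.9015
σ²_T = Σσ²ᵢ + 2·Σσ_ij = 4.2457 + 2 × 2.1929 = 8.6315
α = (3/2)·(1 − 4.2457/8.6315) = 0.762

coefficient alpha = 0.762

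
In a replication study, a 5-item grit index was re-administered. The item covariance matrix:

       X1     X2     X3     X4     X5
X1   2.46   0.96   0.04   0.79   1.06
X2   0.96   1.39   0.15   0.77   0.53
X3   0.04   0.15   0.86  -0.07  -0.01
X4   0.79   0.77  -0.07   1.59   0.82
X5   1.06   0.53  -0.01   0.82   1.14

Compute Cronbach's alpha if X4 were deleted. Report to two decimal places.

α = 0.64

Remaining items: X1, X2, X3, X5 (k = 4).
Σσ²ᵢ = 2.46 + 1.39 + 0.86 + 1.14 = 5.85
σ²_total = 5.85 + 2 × 2.73 = 11.31
α (item deleted) = (4/3)·(1 − 5.85/11.31) = 0.64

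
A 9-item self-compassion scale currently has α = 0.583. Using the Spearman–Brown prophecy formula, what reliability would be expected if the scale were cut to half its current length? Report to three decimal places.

Length factor m = 1/2
α' = m·α / (1 − (1−m)·α)
   = 1/2 × 0.583 / (1 − (1 − 1/2) × 0.583)
   = 0.2915 / 0.7085 = 0.411

predicted reliability = 0.411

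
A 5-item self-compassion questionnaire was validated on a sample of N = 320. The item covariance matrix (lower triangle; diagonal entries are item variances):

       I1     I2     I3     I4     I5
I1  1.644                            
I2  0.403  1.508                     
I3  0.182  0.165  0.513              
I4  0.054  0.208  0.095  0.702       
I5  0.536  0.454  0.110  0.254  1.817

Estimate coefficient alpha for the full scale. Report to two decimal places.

sum of item variances = 1.644 + 1.508 + 0.513 + 0.702 + 1.817 = 6.184
Sum of the distinct covariances = 2.461
Var(T) = 6.184 + 2 × 2.461 = 11.106
α = (k/(k−1))·(1 − sum of item variances/Var(T)) = (5/4)·(1 − 6.184/11.106) = 0.55

coefficient alpha = 0.55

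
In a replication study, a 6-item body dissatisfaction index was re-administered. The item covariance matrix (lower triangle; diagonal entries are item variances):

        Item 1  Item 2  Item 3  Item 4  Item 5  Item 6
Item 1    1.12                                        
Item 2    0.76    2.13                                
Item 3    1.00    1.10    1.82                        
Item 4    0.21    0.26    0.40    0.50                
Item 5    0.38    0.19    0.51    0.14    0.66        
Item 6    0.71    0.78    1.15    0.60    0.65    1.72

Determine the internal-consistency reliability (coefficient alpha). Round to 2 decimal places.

ΣVar(i) = 1.12 + 2.13 + 1.82 + 0.50 + 0.66 + 1.72 = 7.95
Σ_{i<j} σ_ij = 8.84
Var(T) = 7.95 + 2 × 8.84 = 25.63
α = (k/(k−1))·(1 − ΣVar(i)/Var(T)) = (6/5)·(1 − 7.95/25.63) = 0.83

coefficient alpha = 0.83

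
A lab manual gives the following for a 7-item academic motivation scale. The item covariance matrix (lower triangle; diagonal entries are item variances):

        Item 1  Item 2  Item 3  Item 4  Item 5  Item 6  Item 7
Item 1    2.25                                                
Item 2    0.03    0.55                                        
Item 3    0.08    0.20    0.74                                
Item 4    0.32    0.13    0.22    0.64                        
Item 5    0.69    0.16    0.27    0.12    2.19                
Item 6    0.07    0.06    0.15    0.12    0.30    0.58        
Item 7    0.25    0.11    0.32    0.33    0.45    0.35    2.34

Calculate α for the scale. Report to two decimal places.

α = 0.59

ΣVar(i) = 2.25 + 0.55 + 0.74 + 0.64 + 2.19 + 0.58 + 2.34 = 9.29
Sum of off-diagonal covariances = 4.73
σ²_total = 9.29 + 2 × 4.73 = 18.75
α = (k/(k−1))·(1 − ΣVar(i)/σ²_total) = (7/6)·(1 − 9.29/18.75) = 0.59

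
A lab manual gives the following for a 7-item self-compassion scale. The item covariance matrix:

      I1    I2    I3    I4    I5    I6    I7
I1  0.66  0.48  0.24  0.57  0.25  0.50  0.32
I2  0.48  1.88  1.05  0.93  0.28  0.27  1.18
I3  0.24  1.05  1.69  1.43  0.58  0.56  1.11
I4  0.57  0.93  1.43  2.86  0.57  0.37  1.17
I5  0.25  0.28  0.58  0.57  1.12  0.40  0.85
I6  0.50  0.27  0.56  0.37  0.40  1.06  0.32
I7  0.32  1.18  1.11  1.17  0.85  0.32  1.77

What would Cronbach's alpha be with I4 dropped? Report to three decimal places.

α = 0.807

Remaining items: I1, I2, I3, I5, I6, I7 (k = 6).
sum of item variances = 0.66 + 1.88 + 1.69 + 1.12 + 1.06 + 1.77 = 8.18
σ²_T = 8.18 + 2 × 8.39 = 24.96
α (item deleted) = (6/5)·(1 − 8.18/24.96) = 0.807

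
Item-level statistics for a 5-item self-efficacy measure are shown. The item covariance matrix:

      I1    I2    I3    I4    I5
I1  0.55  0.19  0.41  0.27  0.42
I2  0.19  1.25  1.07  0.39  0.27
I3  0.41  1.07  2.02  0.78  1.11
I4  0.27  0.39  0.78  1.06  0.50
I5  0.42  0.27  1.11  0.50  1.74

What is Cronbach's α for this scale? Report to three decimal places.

sum of item variances = 0.55 + 1.25 + 2.02 + 1.06 + 1.74 = 6.62
Σ_{i<j} σ_ij = 5.41
Var(T) = 6.62 + 2 × 5.41 = 17.44
α = (k/(k−1))·(1 − sum of item variances/Var(T)) = (5/4)·(1 − 6.62/17.44) = 0.776

α = 0.776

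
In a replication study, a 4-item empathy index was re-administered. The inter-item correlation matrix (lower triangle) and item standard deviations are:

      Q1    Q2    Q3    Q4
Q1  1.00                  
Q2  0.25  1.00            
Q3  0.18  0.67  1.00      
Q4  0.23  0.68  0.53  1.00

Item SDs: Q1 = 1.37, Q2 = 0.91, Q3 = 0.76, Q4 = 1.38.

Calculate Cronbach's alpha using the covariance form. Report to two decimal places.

Cronbach's alpha = 0.69

Σσ²ᵢ = 1.37² + 0.91² + 0.76² + 1.38² = 5.1870
Covariances σ_ij = r_ij · s_i · s_j:
  σ(Q1,Q2) = 0.25 × 1.37 × 0.91 = 0.3117
  σ(Q1,Q3) = 0.18 × 1.37 × 0.76 = 0.1874
  σ(Q1,Q4) = 0.23 × 1.37 × 1.38 = 0.4348
  σ(Q2,Q3) = 0.67 × 0.91 × 0.76 = 0.4634
  σ(Q2,Q4) = 0.68 × 0.91 × 1.38 = 0.8539
  σ(Q3,Q4) = 0.53 × 0.76 × 1.38 = 0.5559
σ²_T = Σσ²ᵢ + 2·Σσ_ij = 5.1870 + 2 × 2.8071 = 10.8012
α = (4/3)·(1 − 5.1870/10.8012) = 0.69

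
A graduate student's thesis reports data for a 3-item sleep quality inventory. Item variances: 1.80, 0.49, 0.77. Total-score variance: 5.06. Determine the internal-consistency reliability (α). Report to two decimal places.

sum of item variances = 1.80 + 0.49 + 0.77 = 3.06
α = (k/(k−1))·(1 − sum of item variances/total variance) = (3/2)·(1 − 3.06/5.06) = 0.59

α = 0.59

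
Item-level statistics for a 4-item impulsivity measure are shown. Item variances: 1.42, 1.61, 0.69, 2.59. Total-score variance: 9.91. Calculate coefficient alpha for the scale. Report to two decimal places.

Σσᵢ² = 1.42 + 1.61 + 0.69 + 2.59 = 6.31
α = (k/(k−1))·(1 − Σσᵢ²/σ²_total) = (4/3)·(1 − 6.31/9.91) = 0.48

α = 0.48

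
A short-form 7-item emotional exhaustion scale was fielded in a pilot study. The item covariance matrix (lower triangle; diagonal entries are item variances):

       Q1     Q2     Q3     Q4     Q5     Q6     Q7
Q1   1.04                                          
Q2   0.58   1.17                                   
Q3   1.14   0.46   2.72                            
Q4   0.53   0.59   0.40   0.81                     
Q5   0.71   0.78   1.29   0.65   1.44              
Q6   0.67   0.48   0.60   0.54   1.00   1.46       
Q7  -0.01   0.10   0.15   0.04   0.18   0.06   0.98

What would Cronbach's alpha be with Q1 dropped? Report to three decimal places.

α = 0.757

Remaining items: Q2, Q3, Q4, Q5, Q6, Q7 (k = 6).
Σσᵢ² = 1.17 + 2.72 + 0.81 + 1.44 + 1.46 + 0.98 = 8.58
Var(T) = 8.58 + 2 × 7.32 = 23.22
α (item deleted) = (6/5)·(1 − 8.58/23.22) = 0.757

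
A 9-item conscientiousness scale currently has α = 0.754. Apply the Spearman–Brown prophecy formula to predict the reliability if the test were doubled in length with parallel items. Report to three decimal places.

Length factor m = 2
α' = m·α / (1 + (m−1)·α)
   = 2 × 0.754 / (1 + (2 − 1) × 0.754)
   = 1.5080 / 1.7540 = 0.860

predicted reliability = 0.860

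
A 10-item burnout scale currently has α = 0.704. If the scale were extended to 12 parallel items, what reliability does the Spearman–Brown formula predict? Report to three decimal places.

predicted reliability = 0.741

Length factor m = 12/10 = 1.2000
α' = m·α / (1 + (m−1)·α)
   = 12/10 × 0.704 / (1 + (12/10 − 1) × 0.704)
   = 0.8448 / 1.1408 = 0.741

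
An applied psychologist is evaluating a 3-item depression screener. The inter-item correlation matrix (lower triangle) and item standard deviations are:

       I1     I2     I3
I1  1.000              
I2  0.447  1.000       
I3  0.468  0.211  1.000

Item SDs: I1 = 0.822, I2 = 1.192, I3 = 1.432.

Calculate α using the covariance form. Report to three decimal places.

α = 0.591

Σσ²ᵢ = 0.822² + 1.192² + 1.432² = 4.1472
Covariances σ_ij = r_ij · s_i · s_j:
  σ(I1,I2) = 0.447 × 0.822 × 1.192 = 0.4380
  σ(I1,I3) = 0.468 × 0.822 × 1.432 = 0.5509
  σ(I2,I3) = 0.211 × 1.192 × 1.432 = 0.3602
σ²_T = Σσ²ᵢ + 2·Σσ_ij = 4.1472 + 2 × 1.3491 = 6.8454
α = (3/2)·(1 − 4.1472/6.8454) = 0.591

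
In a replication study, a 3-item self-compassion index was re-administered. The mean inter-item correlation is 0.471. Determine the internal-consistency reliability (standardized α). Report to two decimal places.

standardized α = 0.73

Standardized α = k·r̄ / (1 + (k−1)·r̄) = 3 × 0.471 / (1 + 2 × 0.471)
  = 1.4130 / 1.9420 = 0.73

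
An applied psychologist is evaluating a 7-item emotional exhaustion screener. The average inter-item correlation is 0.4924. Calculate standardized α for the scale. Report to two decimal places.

standardized α = 0.87

Standardized α = k·r̄ / (1 + (k−1)·r̄) = 7 × 0.4924 / (1 + 6 × 0.4924)
  = 3.4468 / 3.9544 = 0.87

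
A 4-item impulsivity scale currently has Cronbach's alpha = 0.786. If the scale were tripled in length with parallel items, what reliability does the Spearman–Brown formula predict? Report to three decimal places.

predicted reliability = 0.917

Length factor m = 3
α' = m·α / (1 + (m−1)·α)
   = 3 × 0.786 / (1 + (3 − 1) × 0.786)
   = 2.3580 / 2.5720 = 0.917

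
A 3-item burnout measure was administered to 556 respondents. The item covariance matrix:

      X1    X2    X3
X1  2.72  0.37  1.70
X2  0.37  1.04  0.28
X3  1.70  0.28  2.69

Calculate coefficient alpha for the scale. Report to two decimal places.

Σσ²ᵢ = 2.72 + 1.04 + 2.69 = 6.45
Σ_{i<j} σ_ij = 2.35
σ²_total = 6.45 + 2 × 2.35 = 11.15
α = (k/(k−1))·(1 − Σσ²ᵢ/σ²_total) = (3/2)·(1 − 6.45/11.15) = 0.63

coefficient alpha = 0.63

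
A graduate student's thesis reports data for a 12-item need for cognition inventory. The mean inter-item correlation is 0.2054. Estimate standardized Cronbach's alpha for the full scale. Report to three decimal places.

Standardized α = k·r̄ / (1 + (k−1)·r̄) = 12 × 0.2054 / (1 + 11 × 0.2054)
  = 2.4648 / 3.2594 = 0.756

standardized Cronbach's alpha = 0.756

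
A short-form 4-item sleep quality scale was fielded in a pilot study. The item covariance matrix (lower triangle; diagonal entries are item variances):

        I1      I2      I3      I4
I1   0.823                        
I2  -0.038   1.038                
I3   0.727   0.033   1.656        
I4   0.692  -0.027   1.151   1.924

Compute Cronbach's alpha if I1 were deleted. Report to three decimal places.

Remaining items: I2, I3, I4 (k = 3).
ΣVar(i) = 1.038 + 1.656 + 1.924 = 4.618
σ²_total = 4.618 + 2 × 1.157 = 6.932
α (item deleted) = (3/2)·(1 − 4.618/6.932) = 0.501

α = 0.501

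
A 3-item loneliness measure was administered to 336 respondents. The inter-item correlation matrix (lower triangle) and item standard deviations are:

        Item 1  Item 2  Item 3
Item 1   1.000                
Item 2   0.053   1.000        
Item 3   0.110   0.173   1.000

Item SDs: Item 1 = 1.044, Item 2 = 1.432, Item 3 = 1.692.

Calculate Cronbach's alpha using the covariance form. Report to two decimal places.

Cronbach's alpha = 0.28

Σσ²ᵢ = 1.044² + 1.432² + 1.692² = 6.0034
Covariances σ_ij = r_ij · s_i · s_j:
  σ(Item 1,Item 2) = 0.053 × 1.044 × 1.432 = 0.0792
  σ(Item 1,Item 3) = 0.110 × 1.044 × 1.692 = 0.1943
  σ(Item 2,Item 3) = 0.173 × 1.432 × 1.692 = 0.4192
σ²_T = Σσ²ᵢ + 2·Σσ_ij = 6.0034 + 2 × 0.6927 = 7.3888
α = (3/2)·(1 − 6.0034/7.3888) = 0.28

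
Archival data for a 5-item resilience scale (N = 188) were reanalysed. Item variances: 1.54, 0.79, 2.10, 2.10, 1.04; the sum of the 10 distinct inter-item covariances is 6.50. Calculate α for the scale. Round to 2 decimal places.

sum of item variances = 1.54 + 0.79 + 2.10 + 2.10 + 1.04 = 7.57
Sum of distinct covariances = 6.50
σ²_T = sum of item variances + 2·Σcov = 7.57 + 2 × 6.50 = 20.57
α = (5/4)·(1 − 7.57/20.57) = 0.79

α = 0.79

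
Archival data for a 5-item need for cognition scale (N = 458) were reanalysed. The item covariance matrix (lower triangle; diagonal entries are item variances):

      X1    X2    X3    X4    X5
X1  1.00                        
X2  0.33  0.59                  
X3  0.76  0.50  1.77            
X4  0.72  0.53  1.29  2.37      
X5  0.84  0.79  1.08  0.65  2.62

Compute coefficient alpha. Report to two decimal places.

coefficient alpha = 0.80

ΣVar(i) = 1.00 + 0.59 + 1.77 + 2.37 + 2.62 = 8.35
Sum of the distinct covariances = 7.49
σ²_T = 8.35 + 2 × 7.49 = 23.33
α = (k/(k−1))·(1 − ΣVar(i)/σ²_T) = (5/4)·(1 − 8.35/23.33) = 0.80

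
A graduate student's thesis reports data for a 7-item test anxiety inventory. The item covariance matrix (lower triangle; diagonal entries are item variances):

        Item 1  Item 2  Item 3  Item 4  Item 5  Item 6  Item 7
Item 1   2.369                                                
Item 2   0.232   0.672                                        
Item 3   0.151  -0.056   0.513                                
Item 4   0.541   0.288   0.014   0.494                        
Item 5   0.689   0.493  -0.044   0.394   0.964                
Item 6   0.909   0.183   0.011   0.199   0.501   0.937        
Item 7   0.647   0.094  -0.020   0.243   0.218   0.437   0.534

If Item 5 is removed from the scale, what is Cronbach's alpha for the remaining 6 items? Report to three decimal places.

Cronbach's alpha = 0.701

Remaining items: Item 1, Item 2, Item 3, Item 4, Item 6, Item 7 (k = 6).
sum of item variances = 2.369 + 0.672 + 0.513 + 0.494 + 0.937 + 0.534 = 5.519
Var(T) = 5.519 + 2 × 3.873 = 13.265
α (item deleted) = (6/5)·(1 − 5.519/13.265) = 0.701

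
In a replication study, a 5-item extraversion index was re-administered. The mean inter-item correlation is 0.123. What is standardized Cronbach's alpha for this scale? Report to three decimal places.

Standardized α = k·r̄ / (1 + (k−1)·r̄) = 5 × 0.123 / (1 + 4 × 0.123)
  = 0.6150 / 1.4920 = 0.412

α = 0.412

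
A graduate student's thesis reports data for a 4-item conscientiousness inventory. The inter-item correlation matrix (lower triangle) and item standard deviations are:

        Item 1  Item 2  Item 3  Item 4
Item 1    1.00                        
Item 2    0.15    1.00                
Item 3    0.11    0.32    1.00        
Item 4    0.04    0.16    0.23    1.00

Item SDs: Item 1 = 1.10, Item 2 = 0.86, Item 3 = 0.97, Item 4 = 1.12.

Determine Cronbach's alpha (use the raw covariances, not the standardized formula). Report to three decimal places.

Σσ²ᵢ = 1.10² + 0.86² + 0.97² + 1.12² = 4.1449
Covariances σ_ij = r_ij · s_i · s_j:
  σ(Item 1,Item 2) = 0.15 × 1.10 × 0.86 = 0.1419
  σ(Item 1,Item 3) = 0.11 × 1.10 × 0.97 = 0.1174
  σ(Item 1,Item 4) = 0.04 × 1.10 × 1.12 = 0.0493
  σ(Item 2,Item 3) = 0.32 × 0.86 × 0.97 = 0.2669
  σ(Item 2,Item 4) = 0.16 × 0.86 × 1.12 = 0.1541
  σ(Item 3,Item 4) = 0.23 × 0.97 × 1.12 = 0.2499
σ²_T = Σσ²ᵢ + 2·Σσ_ij = 4.1449 + 2 × 0.9795 = 6.1039
α = (4/3)·(1 − 4.1449/6.1039) = 0.428

α = 0.428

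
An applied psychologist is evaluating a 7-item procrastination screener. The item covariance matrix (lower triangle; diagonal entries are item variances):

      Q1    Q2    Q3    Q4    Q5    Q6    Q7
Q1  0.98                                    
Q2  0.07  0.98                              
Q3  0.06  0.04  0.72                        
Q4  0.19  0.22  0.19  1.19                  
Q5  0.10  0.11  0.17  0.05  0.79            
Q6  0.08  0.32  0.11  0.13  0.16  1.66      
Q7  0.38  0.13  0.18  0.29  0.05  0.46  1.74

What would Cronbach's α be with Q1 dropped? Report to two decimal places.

α = 0.51

Remaining items: Q2, Q3, Q4, Q5, Q6, Q7 (k = 6).
sum of item variances = 0.98 + 0.72 + 1.19 + 0.79 + 1.66 + 1.74 = 7.08
Var(T) = 7.08 + 2 × 2.61 = 12.30
α (item deleted) = (6/5)·(1 − 7.08/12.30) = 0.51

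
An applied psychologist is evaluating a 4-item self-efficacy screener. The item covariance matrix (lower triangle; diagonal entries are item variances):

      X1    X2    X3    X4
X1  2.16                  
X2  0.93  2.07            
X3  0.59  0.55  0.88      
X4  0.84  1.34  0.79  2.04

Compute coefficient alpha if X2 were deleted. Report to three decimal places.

Remaining items: X1, X3, X4 (k = 3).
Σσ²ᵢ = 2.16 + 0.88 + 2.04 = 5.08
σ²_total = 5.08 + 2 × 2.22 = 9.52
α (item deleted) = (3/2)·(1 − 5.08/9.52) = 0.700

coefficient alpha = 0.700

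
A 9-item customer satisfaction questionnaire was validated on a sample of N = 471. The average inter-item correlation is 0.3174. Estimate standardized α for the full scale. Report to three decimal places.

Standardized α = k·r̄ / (1 + (k−1)·r̄) = 9 × 0.3174 / (1 + 8 × 0.3174)
  = 2.8566 / 3.5392 = 0.807

standardized α = 0.807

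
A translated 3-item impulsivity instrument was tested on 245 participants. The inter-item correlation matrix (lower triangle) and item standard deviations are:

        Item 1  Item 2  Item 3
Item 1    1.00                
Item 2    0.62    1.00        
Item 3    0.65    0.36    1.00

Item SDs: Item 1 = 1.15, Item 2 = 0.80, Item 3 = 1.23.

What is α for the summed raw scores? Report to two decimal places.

α = 0.77

Σσ²ᵢ = 1.15² + 0.80² + 1.23² = 3.4754
Covariances σ_ij = r_ij · s_i · s_j:
  σ(Item 1,Item 2) = 0.62 × 1.15 × 0.80 = 0.5704
  σ(Item 1,Item 3) = 0.65 × 1.15 × 1.23 = 0.9194
  σ(Item 2,Item 3) = 0.36 × 0.80 × 1.23 = 0.3542
σ²_T = Σσ²ᵢ + 2·Σσ_ij = 3.4754 + 2 × 1.8440 = 7.1634
α = (3/2)·(1 − 3.4754/7.1634) = 0.77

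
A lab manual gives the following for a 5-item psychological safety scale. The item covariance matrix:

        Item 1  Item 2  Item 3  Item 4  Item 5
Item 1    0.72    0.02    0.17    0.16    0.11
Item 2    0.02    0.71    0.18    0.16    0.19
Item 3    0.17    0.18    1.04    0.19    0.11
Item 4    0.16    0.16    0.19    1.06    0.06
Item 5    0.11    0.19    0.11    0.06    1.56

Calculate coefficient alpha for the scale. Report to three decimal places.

coefficient alpha = 0.433

sum of item variances = 0.72 + 0.71 + 1.04 + 1.06 + 1.56 = 5.09
Sum of off-diagonal covariances = 1.35
Var(T) = 5.09 + 2 × 1.35 = 7.79
α = (k/(k−1))·(1 − sum of item variances/Var(T)) = (5/4)·(1 − 5.09/7.79) = 0.433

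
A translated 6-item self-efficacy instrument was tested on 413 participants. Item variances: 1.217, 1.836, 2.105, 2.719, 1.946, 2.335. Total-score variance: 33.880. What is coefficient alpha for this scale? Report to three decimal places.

ΣVar(i) = 1.217 + 1.836 + 2.105 + 2.719 + 1.946 + 2.335 = 12.158
α = (k/(k−1))·(1 − ΣVar(i)/σ²_T) = (6/5)·(1 − 12.158/33.880) = 0.769

coefficient alpha = 0.769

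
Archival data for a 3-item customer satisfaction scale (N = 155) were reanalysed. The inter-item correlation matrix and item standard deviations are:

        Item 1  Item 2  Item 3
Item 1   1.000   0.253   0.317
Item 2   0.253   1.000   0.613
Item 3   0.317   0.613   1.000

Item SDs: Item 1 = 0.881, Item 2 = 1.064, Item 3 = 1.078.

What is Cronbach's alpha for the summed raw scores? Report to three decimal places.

α = 0.671

Σσ²ᵢ = 0.881² + 1.064² + 1.078² = 3.0703
Covariances σ_ij = r_ij · s_i · s_j:
  σ(Item 1,Item 2) = 0.253 × 0.881 × 1.064 = 0.2372
  σ(Item 1,Item 3) = 0.317 × 0.881 × 1.078 = 0.3011
  σ(Item 2,Item 3) = 0.613 × 1.064 × 1.078 = 0.7031
σ²_T = Σσ²ᵢ + 2·Σσ_ij = 3.0703 + 2 × 1.2414 = 5.5531
α = (3/2)·(1 − 3.0703/5.5531) = 0.671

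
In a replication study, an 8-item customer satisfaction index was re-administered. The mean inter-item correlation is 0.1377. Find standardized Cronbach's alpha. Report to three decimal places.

Standardized α = k·r̄ / (1 + (k−1)·r̄) = 8 × 0.1377 / (1 + 7 × 0.1377)
  = 1.1016 / 1.9639 = 0.561

standardized Cronbach's alpha = 0.561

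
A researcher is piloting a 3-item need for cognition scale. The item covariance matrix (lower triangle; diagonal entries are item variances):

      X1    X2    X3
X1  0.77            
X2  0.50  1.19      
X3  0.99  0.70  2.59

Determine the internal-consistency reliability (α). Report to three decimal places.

α = 0.736

Σσᵢ² = 0.77 + 1.19 + 2.59 = 4.55
Sum of off-diagonal covariances = 2.19
σ²_total = 4.55 + 2 × 2.19 = 8.93
α = (k/(k−1))·(1 − Σσᵢ²/σ²_total) = (3/2)·(1 − 4.55/8.93) = 0.736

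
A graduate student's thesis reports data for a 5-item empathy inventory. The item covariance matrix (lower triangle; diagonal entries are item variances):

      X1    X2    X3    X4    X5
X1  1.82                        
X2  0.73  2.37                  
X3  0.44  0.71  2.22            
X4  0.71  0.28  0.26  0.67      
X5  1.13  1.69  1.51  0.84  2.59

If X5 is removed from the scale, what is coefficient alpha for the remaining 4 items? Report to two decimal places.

Remaining items: X1, X2, X3, X4 (k = 4).
sum of item variances = 1.82 + 2.37 + 2.22 + 0.67 = 7.08
σ²_total = 7.08 + 2 × 3.13 = 13.34
α (item deleted) = (4/3)·(1 − 7.08/13.34) = 0.63

α = 0.63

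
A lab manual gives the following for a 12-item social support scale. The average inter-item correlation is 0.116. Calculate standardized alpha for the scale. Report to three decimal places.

Standardized α = k·r̄ / (1 + (k−1)·r̄) = 12 × 0.116 / (1 + 11 × 0.116)
  = 1.3920 / 2.2760 = 0.612

α = 0.612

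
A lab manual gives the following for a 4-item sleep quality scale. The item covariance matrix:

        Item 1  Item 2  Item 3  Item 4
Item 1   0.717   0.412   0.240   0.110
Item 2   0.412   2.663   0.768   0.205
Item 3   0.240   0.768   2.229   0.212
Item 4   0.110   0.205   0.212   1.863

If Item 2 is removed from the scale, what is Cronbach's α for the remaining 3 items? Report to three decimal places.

Remaining items: Item 1, Item 3, Item 4 (k = 3).
sum of item variances = 0.717 + 2.229 + 1.863 = 4.809
total variance = 4.809 + 2 × 0.562 = 5.933
α (item deleted) = (3/2)·(1 − 4.809/5.933) = 0.284

α = 0.284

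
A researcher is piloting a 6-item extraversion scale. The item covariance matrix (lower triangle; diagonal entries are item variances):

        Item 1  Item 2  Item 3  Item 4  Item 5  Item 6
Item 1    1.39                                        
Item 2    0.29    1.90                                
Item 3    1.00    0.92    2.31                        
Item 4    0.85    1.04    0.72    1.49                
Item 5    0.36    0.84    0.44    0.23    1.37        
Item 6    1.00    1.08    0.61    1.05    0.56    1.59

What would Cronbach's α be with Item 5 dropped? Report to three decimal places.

Remaining items: Item 1, Item 2, Item 3, Item 4, Item 6 (k = 5).
Σσ²ᵢ = 1.39 + 1.90 + 2.31 + 1.49 + 1.59 = 8.68
σ²_T = 8.68 + 2 × 8.56 = 25.80
α (item deleted) = (5/4)·(1 − 8.68/25.80) = 0.829

Cronbach's α = 0.829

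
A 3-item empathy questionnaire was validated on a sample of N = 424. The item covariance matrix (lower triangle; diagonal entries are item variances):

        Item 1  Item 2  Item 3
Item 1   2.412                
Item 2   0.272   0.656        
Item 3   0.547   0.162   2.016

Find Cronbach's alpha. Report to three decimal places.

Cronbach's alpha = 0.418

ΣVar(i) = 2.412 + 0.656 + 2.016 = 5.084
Σ_{i<j} σ_ij = 0.981
total variance = 5.084 + 2 × 0.981 = 7.046
α = (k/(k−1))·(1 − ΣVar(i)/total variance) = (3/2)·(1 − 5.084/7.046) = 0.418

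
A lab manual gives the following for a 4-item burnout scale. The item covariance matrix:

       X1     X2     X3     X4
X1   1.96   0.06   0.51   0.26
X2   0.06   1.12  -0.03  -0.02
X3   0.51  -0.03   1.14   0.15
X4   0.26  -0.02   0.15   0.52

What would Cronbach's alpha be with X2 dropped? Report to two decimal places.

Remaining items: X1, X3, X4 (k = 3).
ΣVar(i) = 1.96 + 1.14 + 0.52 = 3.62
σ²_total = 3.62 + 2 × 0.92 = 5.46
α (item deleted) = (3/2)·(1 − 3.62/5.46) = 0.51

Cronbach's alpha = 0.51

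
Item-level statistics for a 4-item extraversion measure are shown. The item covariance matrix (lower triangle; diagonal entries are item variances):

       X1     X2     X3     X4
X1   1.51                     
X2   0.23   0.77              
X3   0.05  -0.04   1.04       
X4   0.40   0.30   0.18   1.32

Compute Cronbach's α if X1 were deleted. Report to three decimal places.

Remaining items: X2, X3, X4 (k = 3).
Σσᵢ² = 0.77 + 1.04 + 1.32 = 3.13
total variance = 3.13 + 2 × 0.44 = 4.01
α (item deleted) = (3/2)·(1 − 3.13/4.01) = 0.329

α = 0.329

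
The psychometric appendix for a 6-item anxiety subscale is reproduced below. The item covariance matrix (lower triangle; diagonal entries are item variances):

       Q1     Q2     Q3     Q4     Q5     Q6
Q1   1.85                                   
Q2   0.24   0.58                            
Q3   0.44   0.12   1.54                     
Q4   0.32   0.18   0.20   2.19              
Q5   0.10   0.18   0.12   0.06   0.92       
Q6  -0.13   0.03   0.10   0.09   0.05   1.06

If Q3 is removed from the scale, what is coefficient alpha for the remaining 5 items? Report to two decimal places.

Remaining items: Q1, Q2, Q4, Q5, Q6 (k = 5).
ΣVar(i) = 1.85 + 0.58 + 2.19 + 0.92 + 1.06 = 6.60
σ²_total = 6.60 + 2 × 1.12 = 8.84
α (item deleted) = (5/4)·(1 − 6.60/8.84) = 0.32

coefficient alpha = 0.32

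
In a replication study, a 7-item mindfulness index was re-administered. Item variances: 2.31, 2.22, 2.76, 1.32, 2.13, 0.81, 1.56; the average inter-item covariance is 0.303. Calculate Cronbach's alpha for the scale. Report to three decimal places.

Cronbach's alpha = 0.575

Σσ²ᵢ = 2.31 + 2.22 + 2.76 + 1.32 + 2.13 + 0.81 + 1.56 = 13.11
Sum of the 21 distinct covariances = 21 × 0.303 = 6.363
Var(T) = Σσ²ᵢ + 2·Σcov = 13.11 + 2 × 6.363 = 25.836
α = (7/6)·(1 − 13.11/25.836) = 0.575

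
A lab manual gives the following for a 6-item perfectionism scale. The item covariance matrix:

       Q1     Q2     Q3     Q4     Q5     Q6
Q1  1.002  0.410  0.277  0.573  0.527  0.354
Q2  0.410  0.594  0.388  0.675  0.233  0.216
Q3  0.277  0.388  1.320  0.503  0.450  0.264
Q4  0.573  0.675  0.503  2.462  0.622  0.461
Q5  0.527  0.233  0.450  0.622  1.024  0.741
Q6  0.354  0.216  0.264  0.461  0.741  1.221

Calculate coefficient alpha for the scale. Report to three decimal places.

Σσᵢ² = 1.002 + 0.594 + 1.320 + 2.462 + 1.024 + 1.221 = 7.623
Σ_{i<j} σ_ij = 6.694
total variance = 7.623 + 2 × 6.694 = 21.011
α = (k/(k−1))·(1 − Σσᵢ²/total variance) = (6/5)·(1 − 7.623/21.011) = 0.765

coefficient alpha = 0.765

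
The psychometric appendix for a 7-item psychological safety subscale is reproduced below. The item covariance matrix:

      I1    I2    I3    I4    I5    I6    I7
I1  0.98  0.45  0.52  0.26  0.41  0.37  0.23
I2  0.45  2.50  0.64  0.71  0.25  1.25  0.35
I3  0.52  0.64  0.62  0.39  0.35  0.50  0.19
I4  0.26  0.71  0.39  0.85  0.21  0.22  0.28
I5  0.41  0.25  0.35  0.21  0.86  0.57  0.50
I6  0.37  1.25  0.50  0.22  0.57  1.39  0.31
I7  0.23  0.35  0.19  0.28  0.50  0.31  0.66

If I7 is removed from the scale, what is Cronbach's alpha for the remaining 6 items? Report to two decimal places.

α = 0.80

Remaining items: I1, I2, I3, I4, I5, I6 (k = 6).
Σσ²ᵢ = 0.98 + 2.50 + 0.62 + 0.85 + 0.86 + 1.39 = 7.20
Var(T) = 7.20 + 2 × 7.10 = 21.40
α (item deleted) = (6/5)·(1 − 7.20/21.40) = 0.80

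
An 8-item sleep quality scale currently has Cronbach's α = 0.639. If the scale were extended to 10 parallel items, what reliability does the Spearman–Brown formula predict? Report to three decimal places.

Length factor m = 10/8 = 1.2500
α' = m·α / (1 + (m−1)·α)
   = 10/8 × 0.639 / (1 + (10/8 − 1) × 0.639)
   = 0.7988 / 1.1598 = 0.689

predicted reliability = 0.689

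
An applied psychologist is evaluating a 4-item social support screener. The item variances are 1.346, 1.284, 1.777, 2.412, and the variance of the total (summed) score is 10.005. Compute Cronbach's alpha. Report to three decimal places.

α = 0.425

Σσᵢ² = 1.346 + 1.284 + 1.777 + 2.412 = 6.819
α = (k/(k−1))·(1 − Σσᵢ²/σ²_T) = (4/3)·(1 − 6.819/10.005) = 0.425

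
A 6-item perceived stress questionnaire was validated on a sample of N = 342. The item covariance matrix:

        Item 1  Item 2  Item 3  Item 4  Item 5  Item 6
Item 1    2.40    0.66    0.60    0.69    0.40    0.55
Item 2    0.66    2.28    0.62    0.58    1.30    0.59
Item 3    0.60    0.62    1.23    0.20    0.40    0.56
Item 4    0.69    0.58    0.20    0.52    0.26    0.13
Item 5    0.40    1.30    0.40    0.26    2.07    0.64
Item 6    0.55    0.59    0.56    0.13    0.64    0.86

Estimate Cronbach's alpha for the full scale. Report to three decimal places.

Σσᵢ² = 2.40 + 2.28 + 1.23 + 0.52 + 2.07 + 0.86 = 9.36
Σ_{i<j} σ_ij = 8.18
Var(T) = 9.36 + 2 × 8.18 = 25.72
α = (k/(k−1))·(1 − Σσᵢ²/Var(T)) = (6/5)·(1 − 9.36/25.72) = 0.763

Cronbach's alpha = 0.763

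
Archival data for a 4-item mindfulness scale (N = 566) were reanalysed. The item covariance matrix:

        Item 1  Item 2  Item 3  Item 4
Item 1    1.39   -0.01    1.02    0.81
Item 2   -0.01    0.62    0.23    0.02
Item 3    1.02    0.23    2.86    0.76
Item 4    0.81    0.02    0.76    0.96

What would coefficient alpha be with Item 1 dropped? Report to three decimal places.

Remaining items: Item 2, Item 3, Item 4 (k = 3).
Σσ²ᵢ = 0.62 + 2.86 + 0.96 = 4.44
σ²_total = 4.44 + 2 × 1.01 = 6.46
α (item deleted) = (3/2)·(1 − 4.44/6.46) = 0.469

coefficient alpha = 0.469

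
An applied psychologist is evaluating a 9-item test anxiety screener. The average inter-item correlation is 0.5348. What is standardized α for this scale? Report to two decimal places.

Standardized α = k·r̄ / (1 + (k−1)·r̄) = 9 × 0.5348 / (1 + 8 × 0.5348)
  = 4.8132 / 5.2784 = 0.91

standardized α = 0.91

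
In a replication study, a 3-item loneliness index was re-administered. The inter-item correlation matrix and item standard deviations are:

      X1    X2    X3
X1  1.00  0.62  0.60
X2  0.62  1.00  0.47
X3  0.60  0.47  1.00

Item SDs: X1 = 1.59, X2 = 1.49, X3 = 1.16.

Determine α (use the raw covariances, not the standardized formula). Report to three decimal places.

α = 0.790

Σσ²ᵢ = 1.59² + 1.49² + 1.16² = 6.0938
Covariances σ_ij = r_ij · s_i · s_j:
  σ(X1,X2) = 0.62 × 1.59 × 1.49 = 1.4688
  σ(X1,X3) = 0.60 × 1.59 × 1.16 = 1.1066
  σ(X2,X3) = 0.47 × 1.49 × 1.16 = 0.8123
σ²_T = Σσ²ᵢ + 2·Σσ_ij = 6.0938 + 2 × 3.3877 = 12.8692
α = (3/2)·(1 − 6.0938/12.8692) = 0.790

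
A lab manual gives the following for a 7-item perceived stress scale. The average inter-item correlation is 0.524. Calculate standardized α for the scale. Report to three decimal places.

standardized α = 0.885

Standardized α = k·r̄ / (1 + (k−1)·r̄) = 7 × 0.524 / (1 + 6 × 0.524)
  = 3.6680 / 4.1440 = 0.885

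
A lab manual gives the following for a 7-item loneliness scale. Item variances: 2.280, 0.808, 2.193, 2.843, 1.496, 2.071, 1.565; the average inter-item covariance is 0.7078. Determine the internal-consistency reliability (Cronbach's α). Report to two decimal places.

ΣVar(i) = 2.280 + 0.808 + 2.193 + 2.843 + 1.496 + 2.071 + 1.565 = 13.256
Sum of the 21 distinct covariances = 21 × 0.7078 = 14.8638
total variance = ΣVar(i) + 2·Σcov = 13.256 + 2 × 14.8638 = 42.9836
α = (7/6)·(1 − 13.256/42.9836) = 0.81

α = 0.81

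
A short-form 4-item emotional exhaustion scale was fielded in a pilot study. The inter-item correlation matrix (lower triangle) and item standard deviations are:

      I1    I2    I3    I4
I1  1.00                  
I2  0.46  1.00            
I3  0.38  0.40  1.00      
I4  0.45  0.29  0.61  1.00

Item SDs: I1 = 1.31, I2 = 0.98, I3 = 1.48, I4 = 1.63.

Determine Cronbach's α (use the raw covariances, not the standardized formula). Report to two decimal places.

Σσ²ᵢ = 1.31² + 0.98² + 1.48² + 1.63² = 7.5238
Covariances σ_ij = r_ij · s_i · s_j:
  σ(I1,I2) = 0.46 × 1.31 × 0.98 = 0.5905
  σ(I1,I3) = 0.38 × 1.31 × 1.48 = 0.7367
  σ(I1,I4) = 0.45 × 1.31 × 1.63 = 0.9609
  σ(I2,I3) = 0.40 × 0.98 × 1.48 = 0.5802
  σ(I2,I4) = 0.29 × 0.98 × 1.63 = 0.4632
  σ(I3,I4) = 0.61 × 1.48 × 1.63 = 1.4716
σ²_T = Σσ²ᵢ + 2·Σσ_ij = 7.5238 + 2 × 4.8031 = 17.1300
α = (4/3)·(1 − 7.5238/17.1300) = 0.75

α = 0.75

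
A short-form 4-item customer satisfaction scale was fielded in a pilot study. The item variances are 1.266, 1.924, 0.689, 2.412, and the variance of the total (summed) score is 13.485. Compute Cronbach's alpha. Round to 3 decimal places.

Cronbach's alpha = 0.711

ΣVar(i) = 1.266 + 1.924 + 0.689 + 2.412 = 6.291
α = (k/(k−1))·(1 − ΣVar(i)/total variance) = (4/3)·(1 − 6.291/13.485) = 0.711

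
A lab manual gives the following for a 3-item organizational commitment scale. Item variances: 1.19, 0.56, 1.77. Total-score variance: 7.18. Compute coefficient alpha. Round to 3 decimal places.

coefficient alpha = 0.765

sum of item variances = 1.19 + 0.56 + 1.77 = 3.52
α = (k/(k−1))·(1 − sum of item variances/total variance) = (3/2)·(1 − 3.52/7.18) = 0.765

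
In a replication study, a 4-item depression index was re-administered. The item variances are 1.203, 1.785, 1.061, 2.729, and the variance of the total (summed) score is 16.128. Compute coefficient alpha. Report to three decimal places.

α = 0.773

Σσᵢ² = 1.203 + 1.785 + 1.061 + 2.729 = 6.778
α = (k/(k−1))·(1 − Σσᵢ²/σ²_total) = (4/3)·(1 − 6.778/16.128) = 0.773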